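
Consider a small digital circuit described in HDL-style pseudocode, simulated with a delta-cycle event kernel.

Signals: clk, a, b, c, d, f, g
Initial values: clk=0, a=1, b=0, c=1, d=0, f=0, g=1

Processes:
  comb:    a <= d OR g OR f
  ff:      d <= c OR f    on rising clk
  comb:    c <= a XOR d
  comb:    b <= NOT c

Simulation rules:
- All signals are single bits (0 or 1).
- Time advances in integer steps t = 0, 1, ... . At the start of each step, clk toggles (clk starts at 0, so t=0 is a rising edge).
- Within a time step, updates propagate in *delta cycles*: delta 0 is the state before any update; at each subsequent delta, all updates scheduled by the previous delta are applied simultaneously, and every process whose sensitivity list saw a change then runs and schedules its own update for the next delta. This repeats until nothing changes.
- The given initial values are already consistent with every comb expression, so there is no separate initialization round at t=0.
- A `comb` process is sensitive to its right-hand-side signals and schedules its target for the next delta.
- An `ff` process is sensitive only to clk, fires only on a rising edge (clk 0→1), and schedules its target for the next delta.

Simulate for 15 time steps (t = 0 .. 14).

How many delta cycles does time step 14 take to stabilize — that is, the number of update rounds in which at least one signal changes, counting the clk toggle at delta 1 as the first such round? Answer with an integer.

[bits: clk,g,d,b,a,c,f]
t=0: Δ0=0100110 Δ1=1100110 Δ2=1110110 Δ3=1110100 Δ4=1111100 | 4Δ
t=1: Δ0=1111100 Δ1=0111100 | 1Δ
t=2: Δ0=0111100 Δ1=1111100 Δ2=1101100 Δ3=1101110 Δ4=1100110 | 4Δ
t=3: Δ0=1100110 Δ1=0100110 | 1Δ
t=4: Δ0=0100110 Δ1=1100110 Δ2=1110110 Δ3=1110100 Δ4=1111100 | 4Δ
t=5: Δ0=1111100 Δ1=0111100 | 1Δ
t=6: Δ0=0111100 Δ1=1111100 Δ2=1101100 Δ3=1101110 Δ4=1100110 | 4Δ
t=7: Δ0=1100110 Δ1=0100110 | 1Δ
t=8: Δ0=0100110 Δ1=1100110 Δ2=1110110 Δ3=1110100 Δ4=1111100 | 4Δ
t=9: Δ0=1111100 Δ1=0111100 | 1Δ
t=10: Δ0=0111100 Δ1=1111100 Δ2=1101100 Δ3=1101110 Δ4=1100110 | 4Δ
t=11: Δ0=1100110 Δ1=0100110 | 1Δ
t=12: Δ0=0100110 Δ1=1100110 Δ2=1110110 Δ3=1110100 Δ4=1111100 | 4Δ
t=13: Δ0=1111100 Δ1=0111100 | 1Δ
t=14: Δ0=0111100 Δ1=1111100 Δ2=1101100 Δ3=1101110 Δ4=1100110 | 4Δ

4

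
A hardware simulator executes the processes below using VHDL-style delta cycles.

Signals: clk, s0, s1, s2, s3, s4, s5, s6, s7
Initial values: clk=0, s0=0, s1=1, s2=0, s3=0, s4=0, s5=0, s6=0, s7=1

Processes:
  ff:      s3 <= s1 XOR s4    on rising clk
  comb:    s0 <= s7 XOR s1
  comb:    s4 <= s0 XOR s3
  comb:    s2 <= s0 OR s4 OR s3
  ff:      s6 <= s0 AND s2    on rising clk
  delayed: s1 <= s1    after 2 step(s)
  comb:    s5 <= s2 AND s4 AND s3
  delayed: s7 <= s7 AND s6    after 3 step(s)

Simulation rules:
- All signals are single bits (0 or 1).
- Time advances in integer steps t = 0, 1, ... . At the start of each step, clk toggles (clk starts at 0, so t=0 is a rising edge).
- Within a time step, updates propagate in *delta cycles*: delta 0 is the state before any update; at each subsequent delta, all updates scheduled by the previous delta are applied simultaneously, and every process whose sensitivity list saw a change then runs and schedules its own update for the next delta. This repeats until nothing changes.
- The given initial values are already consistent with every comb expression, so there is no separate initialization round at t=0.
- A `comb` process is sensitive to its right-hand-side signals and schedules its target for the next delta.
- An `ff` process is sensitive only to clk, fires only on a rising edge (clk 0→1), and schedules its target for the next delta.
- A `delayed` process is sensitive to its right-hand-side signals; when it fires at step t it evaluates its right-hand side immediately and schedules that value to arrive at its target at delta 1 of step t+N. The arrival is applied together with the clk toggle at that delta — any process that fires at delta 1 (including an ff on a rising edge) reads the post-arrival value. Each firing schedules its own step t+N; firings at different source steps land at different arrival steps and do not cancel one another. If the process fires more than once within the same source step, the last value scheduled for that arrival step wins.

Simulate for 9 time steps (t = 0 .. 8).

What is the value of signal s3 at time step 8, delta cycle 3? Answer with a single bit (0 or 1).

1

t0.Δ0 s1=1 s2=0 s7=1 clk=0 s3=0 s5=0 s6=0 s0=0 s4=0
t0.Δ1 s1=1 s2=0 s7=1 clk=1 s3=0 s5=0 s6=0 s0=0 s4=0
t0.Δ2 s1=1 s2=0 s7=1 clk=1 s3=1 s5=0 s6=0 s0=0 s4=0
t0.Δ3 s1=1 s2=1 s7=1 clk=1 s3=1 s5=0 s6=0 s0=0 s4=1
t0.Δ4 s1=1 s2=1 s7=1 clk=1 s3=1 s5=1 s6=0 s0=0 s4=1
t1.Δ0 s1=1 s2=1 s7=1 clk=1 s3=1 s5=1 s6=0 s0=0 s4=1
t1.Δ1 s1=1 s2=1 s7=1 clk=0 s3=1 s5=1 s6=0 s0=0 s4=1
t2.Δ0 s1=1 s2=1 s7=1 clk=0 s3=1 s5=1 s6=0 s0=0 s4=1
t2.Δ1 s1=1 s2=1 s7=1 clk=1 s3=1 s5=1 s6=0 s0=0 s4=1
t2.Δ2 s1=1 s2=1 s7=1 clk=1 s3=0 s5=1 s6=0 s0=0 s4=1
t2.Δ3 s1=1 s2=1 s7=1 clk=1 s3=0 s5=0 s6=0 s0=0 s4=0
t2.Δ4 s1=1 s2=0 s7=1 clk=1 s3=0 s5=0 s6=0 s0=0 s4=0
t3.Δ0 s1=1 s2=0 s7=1 clk=1 s3=0 s5=0 s6=0 s0=0 s4=0
t3.Δ1 s1=1 s2=0 s7=1 clk=0 s3=0 s5=0 s6=0 s0=0 s4=0
t4.Δ0 s1=1 s2=0 s7=1 clk=0 s3=0 s5=0 s6=0 s0=0 s4=0
t4.Δ1 s1=1 s2=0 s7=1 clk=1 s3=0 s5=0 s6=0 s0=0 s4=0
t4.Δ2 s1=1 s2=0 s7=1 clk=1 s3=1 s5=0 s6=0 s0=0 s4=0
t4.Δ3 s1=1 s2=1 s7=1 clk=1 s3=1 s5=0 s6=0 s0=0 s4=1
t4.Δ4 s1=1 s2=1 s7=1 clk=1 s3=1 s5=1 s6=0 s0=0 s4=1
t5.Δ0 s1=1 s2=1 s7=1 clk=1 s3=1 s5=1 s6=0 s0=0 s4=1
t5.Δ1 s1=1 s2=1 s7=1 clk=0 s3=1 s5=1 s6=0 s0=0 s4=1
t6.Δ0 s1=1 s2=1 s7=1 clk=0 s3=1 s5=1 s6=0 s0=0 s4=1
t6.Δ1 s1=1 s2=1 s7=1 clk=1 s3=1 s5=1 s6=0 s0=0 s4=1
t6.Δ2 s1=1 s2=1 s7=1 clk=1 s3=0 s5=1 s6=0 s0=0 s4=1
t6.Δ3 s1=1 s2=1 s7=1 clk=1 s3=0 s5=0 s6=0 s0=0 s4=0
t6.Δ4 s1=1 s2=0 s7=1 clk=1 s3=0 s5=0 s6=0 s0=0 s4=0
t7.Δ0 s1=1 s2=0 s7=1 clk=1 s3=0 s5=0 s6=0 s0=0 s4=0
t7.Δ1 s1=1 s2=0 s7=1 clk=0 s3=0 s5=0 s6=0 s0=0 s4=0
t8.Δ0 s1=1 s2=0 s7=1 clk=0 s3=0 s5=0 s6=0 s0=0 s4=0
t8.Δ1 s1=1 s2=0 s7=1 clk=1 s3=0 s5=0 s6=0 s0=0 s4=0
t8.Δ2 s1=1 s2=0 s7=1 clk=1 s3=1 s5=0 s6=0 s0=0 s4=0
t8.Δ3 s1=1 s2=1 s7=1 clk=1 s3=1 s5=0 s6=0 s0=0 s4=1
t8.Δ4 s1=1 s2=1 s7=1 clk=1 s3=1 s5=1 s6=0 s0=0 s4=1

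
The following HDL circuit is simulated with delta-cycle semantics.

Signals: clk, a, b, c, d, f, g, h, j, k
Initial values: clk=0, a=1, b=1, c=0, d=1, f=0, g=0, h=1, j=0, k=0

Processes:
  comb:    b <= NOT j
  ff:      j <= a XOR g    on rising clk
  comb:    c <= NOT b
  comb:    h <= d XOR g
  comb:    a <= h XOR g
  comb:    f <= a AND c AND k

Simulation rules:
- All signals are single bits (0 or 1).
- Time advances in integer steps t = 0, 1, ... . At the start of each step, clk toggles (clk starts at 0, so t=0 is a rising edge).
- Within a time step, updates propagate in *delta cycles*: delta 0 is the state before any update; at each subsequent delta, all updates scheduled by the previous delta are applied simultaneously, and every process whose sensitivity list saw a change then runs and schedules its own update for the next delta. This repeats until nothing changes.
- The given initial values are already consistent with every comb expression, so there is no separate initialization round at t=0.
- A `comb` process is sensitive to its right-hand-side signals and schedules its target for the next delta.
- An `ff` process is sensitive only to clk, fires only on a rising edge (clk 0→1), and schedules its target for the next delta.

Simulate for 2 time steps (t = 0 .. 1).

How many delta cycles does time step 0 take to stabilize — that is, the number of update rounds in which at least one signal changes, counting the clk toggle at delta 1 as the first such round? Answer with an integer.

t0.Δ0 a=1 d=1 k=0 clk=0 f=0 g=0 b=1 c=0 h=1 j=0
t0.Δ1 a=1 d=1 k=0 clk=1 f=0 g=0 b=1 c=0 h=1 j=0
t0.Δ2 a=1 d=1 k=0 clk=1 f=0 g=0 b=1 c=0 h=1 j=1
t0.Δ3 a=1 d=1 k=0 clk=1 f=0 g=0 b=0 c=0 h=1 j=1
t0.Δ4 a=1 d=1 k=0 clk=1 f=0 g=0 b=0 c=1 h=1 j=1
t1.Δ0 a=1 d=1 k=0 clk=1 f=0 g=0 b=0 c=1 h=1 j=1
t1.Δ1 a=1 d=1 k=0 clk=0 f=0 g=0 b=0 c=1 h=1 j=1

4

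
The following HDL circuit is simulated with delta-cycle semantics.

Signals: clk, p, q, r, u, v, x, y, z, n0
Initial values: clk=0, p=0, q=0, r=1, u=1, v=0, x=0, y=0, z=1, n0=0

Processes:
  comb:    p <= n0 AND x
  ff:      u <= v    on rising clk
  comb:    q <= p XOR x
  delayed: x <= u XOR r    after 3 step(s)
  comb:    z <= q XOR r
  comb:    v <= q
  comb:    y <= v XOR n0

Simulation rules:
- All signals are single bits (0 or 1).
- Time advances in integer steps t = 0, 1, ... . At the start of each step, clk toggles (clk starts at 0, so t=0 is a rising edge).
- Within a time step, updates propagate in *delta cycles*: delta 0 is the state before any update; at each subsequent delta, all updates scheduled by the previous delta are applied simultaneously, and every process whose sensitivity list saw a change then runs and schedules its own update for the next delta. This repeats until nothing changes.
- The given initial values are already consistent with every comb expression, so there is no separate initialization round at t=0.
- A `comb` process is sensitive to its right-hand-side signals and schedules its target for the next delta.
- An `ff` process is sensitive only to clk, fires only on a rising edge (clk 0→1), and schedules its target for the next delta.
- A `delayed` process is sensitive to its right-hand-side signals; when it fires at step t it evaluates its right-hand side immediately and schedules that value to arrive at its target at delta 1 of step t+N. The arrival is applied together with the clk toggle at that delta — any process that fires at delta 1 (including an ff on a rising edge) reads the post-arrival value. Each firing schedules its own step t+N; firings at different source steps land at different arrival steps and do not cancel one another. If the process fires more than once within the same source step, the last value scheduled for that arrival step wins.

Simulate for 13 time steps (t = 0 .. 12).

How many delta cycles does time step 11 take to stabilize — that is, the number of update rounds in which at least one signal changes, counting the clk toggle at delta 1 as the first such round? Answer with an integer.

[bits: clk,x,p,r,y,n0,u,z,v,q]
t=0: Δ0=0001001100 Δ1=1001001100 Δ2=1001000100 | 2Δ
t=1: Δ0=1001000100 Δ1=0001000100 | 1Δ
t=2: Δ0=0001000100 Δ1=1001000100 | 1Δ
t=3: Δ0=1001000100 Δ1=0101000100 Δ2=0101000101 Δ3=0101000011 Δ4=0101100011 | 4Δ
t=4: Δ0=0101100011 Δ1=1101100011 Δ2=1101101011 | 2Δ
t=5: Δ0=1101101011 Δ1=0101101011 | 1Δ
t=6: Δ0=0101101011 Δ1=1101101011 | 1Δ
t=7: Δ0=1101101011 Δ1=0001101011 Δ2=0001101010 Δ3=0001101100 Δ4=0001001100 | 4Δ
t=8: Δ0=0001001100 Δ1=1001001100 Δ2=1001000100 | 2Δ
t=9: Δ0=1001000100 Δ1=0001000100 | 1Δ
t=10: Δ0=0001000100 Δ1=1001000100 | 1Δ
t=11: Δ0=1001000100 Δ1=0101000100 Δ2=0101000101 Δ3=0101000011 Δ4=0101100011 | 4Δ
t=12: Δ0=0101100011 Δ1=1101100011 Δ2=1101101011 | 2Δ

4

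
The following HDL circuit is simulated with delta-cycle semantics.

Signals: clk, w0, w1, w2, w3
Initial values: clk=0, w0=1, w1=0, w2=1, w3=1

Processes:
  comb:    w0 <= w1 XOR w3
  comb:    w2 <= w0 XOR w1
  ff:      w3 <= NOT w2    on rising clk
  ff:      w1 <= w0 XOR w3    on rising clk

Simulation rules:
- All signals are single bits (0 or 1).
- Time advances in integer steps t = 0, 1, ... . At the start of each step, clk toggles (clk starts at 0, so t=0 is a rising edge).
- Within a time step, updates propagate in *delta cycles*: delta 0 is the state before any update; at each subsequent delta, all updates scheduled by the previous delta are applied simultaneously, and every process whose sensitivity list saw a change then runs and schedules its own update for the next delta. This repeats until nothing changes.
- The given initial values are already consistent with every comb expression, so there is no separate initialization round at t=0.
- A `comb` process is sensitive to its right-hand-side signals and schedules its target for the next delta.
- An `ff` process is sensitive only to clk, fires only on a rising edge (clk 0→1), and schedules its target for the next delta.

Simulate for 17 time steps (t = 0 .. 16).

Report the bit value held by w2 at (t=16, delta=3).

1

t0.Δ0 w2=1 w1=0 w3=1 w0=1 clk=0
t0.Δ1 w2=1 w1=0 w3=1 w0=1 clk=1
t0.Δ2 w2=1 w1=0 w3=0 w0=1 clk=1
t0.Δ3 w2=1 w1=0 w3=0 w0=0 clk=1
t0.Δ4 w2=0 w1=0 w3=0 w0=0 clk=1
t1.Δ0 w2=0 w1=0 w3=0 w0=0 clk=1
t1.Δ1 w2=0 w1=0 w3=0 w0=0 clk=0
t2.Δ0 w2=0 w1=0 w3=0 w0=0 clk=0
t2.Δ1 w2=0 w1=0 w3=0 w0=0 clk=1
t2.Δ2 w2=0 w1=0 w3=1 w0=0 clk=1
t2.Δ3 w2=0 w1=0 w3=1 w0=1 clk=1
t2.Δ4 w2=1 w1=0 w3=1 w0=1 clk=1
t3.Δ0 w2=1 w1=0 w3=1 w0=1 clk=1
t3.Δ1 w2=1 w1=0 w3=1 w0=1 clk=0
t4.Δ0 w2=1 w1=0 w3=1 w0=1 clk=0
t4.Δ1 w2=1 w1=0 w3=1 w0=1 clk=1
t4.Δ2 w2=1 w1=0 w3=0 w0=1 clk=1
t4.Δ3 w2=1 w1=0 w3=0 w0=0 clk=1
t4.Δ4 w2=0 w1=0 w3=0 w0=0 clk=1
t5.Δ0 w2=0 w1=0 w3=0 w0=0 clk=1
t5.Δ1 w2=0 w1=0 w3=0 w0=0 clk=0
t6.Δ0 w2=0 w1=0 w3=0 w0=0 clk=0
t6.Δ1 w2=0 w1=0 w3=0 w0=0 clk=1
t6.Δ2 w2=0 w1=0 w3=1 w0=0 clk=1
t6.Δ3 w2=0 w1=0 w3=1 w0=1 clk=1
t6.Δ4 w2=1 w1=0 w3=1 w0=1 clk=1
t7.Δ0 w2=1 w1=0 w3=1 w0=1 clk=1
t7.Δ1 w2=1 w1=0 w3=1 w0=1 clk=0
t8.Δ0 w2=1 w1=0 w3=1 w0=1 clk=0
t8.Δ1 w2=1 w1=0 w3=1 w0=1 clk=1
t8.Δ2 w2=1 w1=0 w3=0 w0=1 clk=1
t8.Δ3 w2=1 w1=0 w3=0 w0=0 clk=1
t8.Δ4 w2=0 w1=0 w3=0 w0=0 clk=1
t9.Δ0 w2=0 w1=0 w3=0 w0=0 clk=1
t9.Δ1 w2=0 w1=0 w3=0 w0=0 clk=0
t10.Δ0 w2=0 w1=0 w3=0 w0=0 clk=0
t10.Δ1 w2=0 w1=0 w3=0 w0=0 clk=1
t10.Δ2 w2=0 w1=0 w3=1 w0=0 clk=1
t10.Δ3 w2=0 w1=0 w3=1 w0=1 clk=1
t10.Δ4 w2=1 w1=0 w3=1 w0=1 clk=1
t11.Δ0 w2=1 w1=0 w3=1 w0=1 clk=1
t11.Δ1 w2=1 w1=0 w3=1 w0=1 clk=0
t12.Δ0 w2=1 w1=0 w3=1 w0=1 clk=0
t12.Δ1 w2=1 w1=0 w3=1 w0=1 clk=1
t12.Δ2 w2=1 w1=0 w3=0 w0=1 clk=1
t12.Δ3 w2=1 w1=0 w3=0 w0=0 clk=1
t12.Δ4 w2=0 w1=0 w3=0 w0=0 clk=1
t13.Δ0 w2=0 w1=0 w3=0 w0=0 clk=1
t13.Δ1 w2=0 w1=0 w3=0 w0=0 clk=0
t14.Δ0 w2=0 w1=0 w3=0 w0=0 clk=0
t14.Δ1 w2=0 w1=0 w3=0 w0=0 clk=1
t14.Δ2 w2=0 w1=0 w3=1 w0=0 clk=1
t14.Δ3 w2=0 w1=0 w3=1 w0=1 clk=1
t14.Δ4 w2=1 w1=0 w3=1 w0=1 clk=1
t15.Δ0 w2=1 w1=0 w3=1 w0=1 clk=1
t15.Δ1 w2=1 w1=0 w3=1 w0=1 clk=0
t16.Δ0 w2=1 w1=0 w3=1 w0=1 clk=0
t16.Δ1 w2=1 w1=0 w3=1 w0=1 clk=1
t16.Δ2 w2=1 w1=0 w3=0 w0=1 clk=1
t16.Δ3 w2=1 w1=0 w3=0 w0=0 clk=1
t16.Δ4 w2=0 w1=0 w3=0 w0=0 clk=1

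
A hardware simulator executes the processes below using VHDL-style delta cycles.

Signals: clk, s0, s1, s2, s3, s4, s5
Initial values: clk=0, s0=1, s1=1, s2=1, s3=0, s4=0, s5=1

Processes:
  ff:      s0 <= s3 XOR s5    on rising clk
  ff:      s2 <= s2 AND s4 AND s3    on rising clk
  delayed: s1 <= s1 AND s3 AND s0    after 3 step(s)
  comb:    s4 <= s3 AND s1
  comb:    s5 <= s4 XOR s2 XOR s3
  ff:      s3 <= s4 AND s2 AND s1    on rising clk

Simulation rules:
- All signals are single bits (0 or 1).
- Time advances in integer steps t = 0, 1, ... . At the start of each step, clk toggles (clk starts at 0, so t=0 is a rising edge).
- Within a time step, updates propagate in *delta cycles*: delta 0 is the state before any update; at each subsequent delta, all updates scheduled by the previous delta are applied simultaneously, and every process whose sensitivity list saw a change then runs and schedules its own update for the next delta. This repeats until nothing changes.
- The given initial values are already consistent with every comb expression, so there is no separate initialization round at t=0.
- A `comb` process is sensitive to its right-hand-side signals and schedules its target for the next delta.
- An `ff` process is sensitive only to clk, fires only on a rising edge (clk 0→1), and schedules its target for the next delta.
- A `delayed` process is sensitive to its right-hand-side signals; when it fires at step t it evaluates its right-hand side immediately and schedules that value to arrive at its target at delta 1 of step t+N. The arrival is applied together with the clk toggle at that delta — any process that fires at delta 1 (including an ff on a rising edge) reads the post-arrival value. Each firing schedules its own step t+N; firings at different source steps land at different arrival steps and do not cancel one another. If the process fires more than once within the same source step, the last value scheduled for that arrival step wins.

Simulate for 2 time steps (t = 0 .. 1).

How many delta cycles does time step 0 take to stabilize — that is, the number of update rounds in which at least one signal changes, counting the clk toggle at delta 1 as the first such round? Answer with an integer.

3

t=0 Δ0: s4=0 s1=1 s0=1 s3=0 s2=1 s5=1 clk=0
  Δ1: clk:0→1
  Δ2: s2:1→0
  Δ3: s5:1→0
  (3Δ to stable)
t=1 Δ0: s4=0 s1=1 s0=1 s3=0 s2=0 s5=0 clk=1
  Δ1: clk:1→0
  (1Δ to stable)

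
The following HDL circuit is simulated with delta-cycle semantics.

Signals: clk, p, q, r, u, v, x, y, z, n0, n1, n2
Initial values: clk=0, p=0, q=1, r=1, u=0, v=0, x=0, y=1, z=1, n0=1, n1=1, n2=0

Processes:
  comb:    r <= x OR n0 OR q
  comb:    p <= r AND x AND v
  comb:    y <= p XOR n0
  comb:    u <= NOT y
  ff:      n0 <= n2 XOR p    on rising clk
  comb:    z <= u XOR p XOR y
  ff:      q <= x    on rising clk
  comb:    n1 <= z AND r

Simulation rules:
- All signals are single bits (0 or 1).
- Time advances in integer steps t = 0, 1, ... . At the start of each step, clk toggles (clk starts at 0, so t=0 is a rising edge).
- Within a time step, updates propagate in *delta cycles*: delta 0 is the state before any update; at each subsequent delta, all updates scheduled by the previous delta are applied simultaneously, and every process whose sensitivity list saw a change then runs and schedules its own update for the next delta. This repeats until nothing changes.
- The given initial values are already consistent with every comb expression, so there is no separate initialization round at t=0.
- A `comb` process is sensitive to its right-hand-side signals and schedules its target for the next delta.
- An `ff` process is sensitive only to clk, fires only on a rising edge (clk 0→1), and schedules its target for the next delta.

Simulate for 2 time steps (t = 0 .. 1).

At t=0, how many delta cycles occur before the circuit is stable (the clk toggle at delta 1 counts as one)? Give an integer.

5

t=0 Δ0: n2=0 n0=1 n1=1 y=1 r=1 q=1 v=0 u=0 z=1 p=0 clk=0 x=0
  Δ1: clk:0→1
  Δ2: n0:1→0, q:1→0
  Δ3: y:1→0, r:1→0
  Δ4: n1:1→0, u:0→1, z:1→0
  Δ5: z:0→1
  (5Δ to stable)
t=1 Δ0: n2=0 n0=0 n1=0 y=0 r=0 q=0 v=0 u=1 z=1 p=0 clk=1 x=0
  Δ1: clk:1→0
  (1Δ to stable)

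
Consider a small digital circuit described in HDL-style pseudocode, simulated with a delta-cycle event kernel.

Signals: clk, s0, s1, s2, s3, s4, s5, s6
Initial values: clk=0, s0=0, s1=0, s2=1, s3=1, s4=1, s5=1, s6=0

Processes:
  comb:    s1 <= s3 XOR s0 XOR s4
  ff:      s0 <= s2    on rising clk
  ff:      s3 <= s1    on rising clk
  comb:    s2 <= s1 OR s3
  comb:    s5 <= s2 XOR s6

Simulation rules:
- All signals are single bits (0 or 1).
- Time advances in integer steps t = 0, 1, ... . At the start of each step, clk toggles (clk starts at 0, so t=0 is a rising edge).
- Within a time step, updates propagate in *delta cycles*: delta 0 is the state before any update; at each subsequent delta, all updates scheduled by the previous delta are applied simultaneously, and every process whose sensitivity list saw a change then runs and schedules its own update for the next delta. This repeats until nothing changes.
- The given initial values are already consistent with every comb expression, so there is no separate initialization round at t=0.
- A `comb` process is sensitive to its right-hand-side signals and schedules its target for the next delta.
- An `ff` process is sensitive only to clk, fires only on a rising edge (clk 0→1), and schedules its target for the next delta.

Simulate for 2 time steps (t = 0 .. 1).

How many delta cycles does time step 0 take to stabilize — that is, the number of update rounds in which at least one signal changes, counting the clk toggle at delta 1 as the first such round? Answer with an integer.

[bits: s3,clk,s6,s5,s4,s1,s2,s0]
t=0: Δ0=10011010 Δ1=11011010 Δ2=01011011 Δ3=01011001 Δ4=01001001 | 4Δ
t=1: Δ0=01001001 Δ1=00001001 | 1Δ

4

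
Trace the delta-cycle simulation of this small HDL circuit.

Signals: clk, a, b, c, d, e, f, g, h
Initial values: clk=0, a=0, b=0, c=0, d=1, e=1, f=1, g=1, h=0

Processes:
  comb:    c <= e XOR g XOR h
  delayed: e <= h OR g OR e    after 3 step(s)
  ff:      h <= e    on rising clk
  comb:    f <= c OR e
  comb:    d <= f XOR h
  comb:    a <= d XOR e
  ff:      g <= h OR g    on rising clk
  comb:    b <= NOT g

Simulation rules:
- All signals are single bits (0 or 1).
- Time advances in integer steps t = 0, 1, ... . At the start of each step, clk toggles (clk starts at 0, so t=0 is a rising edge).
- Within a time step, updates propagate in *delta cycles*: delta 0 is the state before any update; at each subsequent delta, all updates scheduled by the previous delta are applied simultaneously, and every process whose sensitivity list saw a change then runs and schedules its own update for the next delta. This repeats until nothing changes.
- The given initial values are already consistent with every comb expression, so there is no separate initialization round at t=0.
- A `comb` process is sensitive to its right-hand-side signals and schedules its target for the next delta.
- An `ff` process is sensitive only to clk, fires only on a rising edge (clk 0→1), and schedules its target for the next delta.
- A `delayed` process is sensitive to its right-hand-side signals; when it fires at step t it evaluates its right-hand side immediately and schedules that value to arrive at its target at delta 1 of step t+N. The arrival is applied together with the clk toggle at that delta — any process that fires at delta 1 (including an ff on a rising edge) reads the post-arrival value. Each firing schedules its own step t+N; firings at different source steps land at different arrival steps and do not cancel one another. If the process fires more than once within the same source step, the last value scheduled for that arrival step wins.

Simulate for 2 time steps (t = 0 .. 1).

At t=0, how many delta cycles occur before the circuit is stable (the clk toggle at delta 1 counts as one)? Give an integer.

4

[bits: c,b,a,clk,h,e,f,d,g]
t=0: Δ0=000001111 Δ1=000101111 Δ2=000111111 Δ3=100111101 Δ4=101111101 | 4Δ
t=1: Δ0=101111101 Δ1=101011101 | 1Δ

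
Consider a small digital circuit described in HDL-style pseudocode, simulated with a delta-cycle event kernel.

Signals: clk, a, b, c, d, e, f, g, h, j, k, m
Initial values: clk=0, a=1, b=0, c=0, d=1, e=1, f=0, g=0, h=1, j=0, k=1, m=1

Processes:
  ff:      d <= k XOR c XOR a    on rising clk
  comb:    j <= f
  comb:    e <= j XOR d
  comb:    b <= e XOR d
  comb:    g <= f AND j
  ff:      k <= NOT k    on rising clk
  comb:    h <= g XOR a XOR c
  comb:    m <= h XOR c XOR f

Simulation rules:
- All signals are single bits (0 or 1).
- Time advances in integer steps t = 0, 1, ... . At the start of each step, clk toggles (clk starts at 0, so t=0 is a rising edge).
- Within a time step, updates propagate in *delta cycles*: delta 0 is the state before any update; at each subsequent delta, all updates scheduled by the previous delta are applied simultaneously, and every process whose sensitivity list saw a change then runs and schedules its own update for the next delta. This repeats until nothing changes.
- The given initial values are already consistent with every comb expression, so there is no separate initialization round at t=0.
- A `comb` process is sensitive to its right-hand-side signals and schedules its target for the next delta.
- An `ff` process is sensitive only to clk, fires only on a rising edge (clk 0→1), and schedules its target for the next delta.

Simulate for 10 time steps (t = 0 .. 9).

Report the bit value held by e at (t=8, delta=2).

1

t=0 Δ0: d=1 h=1 clk=0 f=0 c=0 b=0 j=0 e=1 k=1 m=1 a=1 g=0
  Δ1: clk:0→1
  Δ2: d:1→0, k:1→0
  Δ3: b:0→1, e:1→0
  Δ4: b:1→0
  (4Δ to stable)
t=1 Δ0: d=0 h=1 clk=1 f=0 c=0 b=0 j=0 e=0 k=0 m=1 a=1 g=0
  Δ1: clk:1→0
  (1Δ to stable)
t=2 Δ0: d=0 h=1 clk=0 f=0 c=0 b=0 j=0 e=0 k=0 m=1 a=1 g=0
  Δ1: clk:0→1
  Δ2: d:0→1, k:0→1
  Δ3: b:0→1, e:0→1
  Δ4: b:1→0
  (4Δ to stable)
t=3 Δ0: d=1 h=1 clk=1 f=0 c=0 b=0 j=0 e=1 k=1 m=1 a=1 g=0
  Δ1: clk:1→0
  (1Δ to stable)
t=4 Δ0: d=1 h=1 clk=0 f=0 c=0 b=0 j=0 e=1 k=1 m=1 a=1 g=0
  Δ1: clk:0→1
  Δ2: d:1→0, k:1→0
  Δ3: b:0→1, e:1→0
  Δ4: b:1→0
  (4Δ to stable)
t=5 Δ0: d=0 h=1 clk=1 f=0 c=0 b=0 j=0 e=0 k=0 m=1 a=1 g=0
  Δ1: clk:1→0
  (1Δ to stable)
t=6 Δ0: d=0 h=1 clk=0 f=0 c=0 b=0 j=0 e=0 k=0 m=1 a=1 g=0
  Δ1: clk:0→1
  Δ2: d:0→1, k:0→1
  Δ3: b:0→1, e:0→1
  Δ4: b:1→0
  (4Δ to stable)
t=7 Δ0: d=1 h=1 clk=1 f=0 c=0 b=0 j=0 e=1 k=1 m=1 a=1 g=0
  Δ1: clk:1→0
  (1Δ to stable)
t=8 Δ0: d=1 h=1 clk=0 f=0 c=0 b=0 j=0 e=1 k=1 m=1 a=1 g=0
  Δ1: clk:0→1
  Δ2: d:1→0, k:1→0
  Δ3: b:0→1, e:1→0
  Δ4: b:1→0
  (4Δ to stable)
t=9 Δ0: d=0 h=1 clk=1 f=0 c=0 b=0 j=0 e=0 k=0 m=1 a=1 g=0
  Δ1: clk:1→0
  (1Δ to stable)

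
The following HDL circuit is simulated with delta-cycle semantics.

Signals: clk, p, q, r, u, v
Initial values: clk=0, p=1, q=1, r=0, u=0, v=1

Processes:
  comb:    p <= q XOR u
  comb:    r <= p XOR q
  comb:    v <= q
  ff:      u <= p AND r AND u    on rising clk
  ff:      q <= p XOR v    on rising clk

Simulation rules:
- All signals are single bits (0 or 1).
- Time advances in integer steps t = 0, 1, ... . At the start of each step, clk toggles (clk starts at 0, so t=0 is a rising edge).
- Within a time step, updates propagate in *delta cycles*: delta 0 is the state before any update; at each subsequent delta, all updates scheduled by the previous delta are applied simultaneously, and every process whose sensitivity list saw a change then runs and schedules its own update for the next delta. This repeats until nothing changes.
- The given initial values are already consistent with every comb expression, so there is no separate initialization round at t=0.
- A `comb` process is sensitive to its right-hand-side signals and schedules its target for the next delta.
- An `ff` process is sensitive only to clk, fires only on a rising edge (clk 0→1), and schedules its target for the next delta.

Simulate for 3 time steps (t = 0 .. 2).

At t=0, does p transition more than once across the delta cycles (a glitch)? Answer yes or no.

no

t0.Δ0 p=1 r=0 clk=0 u=0 q=1 v=1
t0.Δ1 p=1 r=0 clk=1 u=0 q=1 v=1
t0.Δ2 p=1 r=0 clk=1 u=0 q=0 v=1
t0.Δ3 p=0 r=1 clk=1 u=0 q=0 v=0
t0.Δ4 p=0 r=0 clk=1 u=0 q=0 v=0
t1.Δ0 p=0 r=0 clk=1 u=0 q=0 v=0
t1.Δ1 p=0 r=0 clk=0 u=0 q=0 v=0
t2.Δ0 p=0 r=0 clk=0 u=0 q=0 v=0
t2.Δ1 p=0 r=0 clk=1 u=0 q=0 v=0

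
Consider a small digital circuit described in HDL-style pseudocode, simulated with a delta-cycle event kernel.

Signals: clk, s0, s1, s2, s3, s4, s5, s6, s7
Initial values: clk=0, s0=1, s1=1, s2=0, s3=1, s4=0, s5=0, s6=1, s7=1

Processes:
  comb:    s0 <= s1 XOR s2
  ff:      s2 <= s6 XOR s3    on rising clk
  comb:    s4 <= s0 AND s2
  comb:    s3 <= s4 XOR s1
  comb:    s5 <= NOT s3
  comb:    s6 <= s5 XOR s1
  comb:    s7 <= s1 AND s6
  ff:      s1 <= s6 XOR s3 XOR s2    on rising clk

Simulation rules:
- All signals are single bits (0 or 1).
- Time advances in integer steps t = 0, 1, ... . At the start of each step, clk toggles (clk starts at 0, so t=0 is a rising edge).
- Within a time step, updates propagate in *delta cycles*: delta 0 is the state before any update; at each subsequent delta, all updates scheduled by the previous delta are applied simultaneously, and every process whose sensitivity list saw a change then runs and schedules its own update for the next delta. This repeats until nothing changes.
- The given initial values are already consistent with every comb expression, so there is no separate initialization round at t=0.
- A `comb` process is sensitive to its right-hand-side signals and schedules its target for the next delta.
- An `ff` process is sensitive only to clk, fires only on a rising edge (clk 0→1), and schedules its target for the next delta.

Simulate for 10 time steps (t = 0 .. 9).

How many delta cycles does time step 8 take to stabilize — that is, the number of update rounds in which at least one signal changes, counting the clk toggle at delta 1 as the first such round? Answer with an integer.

6

t=0 Δ0: s1=1 s3=1 s4=0 s7=1 clk=0 s2=0 s6=1 s0=1 s5=0
  Δ1: clk:0→1
  Δ2: s1:1→0
  Δ3: s3:1→0, s7:1→0, s6:1→0, s0:1→0
  Δ4: s5:0→1
  Δ5: s6:0→1
  (5Δ to stable)
t=1 Δ0: s1=0 s3=0 s4=0 s7=0 clk=1 s2=0 s6=1 s0=0 s5=1
  Δ1: clk:1→0
  (1Δ to stable)
t=2 Δ0: s1=0 s3=0 s4=0 s7=0 clk=0 s2=0 s6=1 s0=0 s5=1
  Δ1: clk:0→1
  Δ2: s1:0→1, s2:0→1
  Δ3: s3:0→1, s7:0→1, s6:1→0
  Δ4: s7:1→0, s5:1→0
  Δ5: s6:0→1
  Δ6: s7:0→1
  (6Δ to stable)
t=3 Δ0: s1=1 s3=1 s4=0 s7=1 clk=1 s2=1 s6=1 s0=0 s5=0
  Δ1: clk:1→0
  (1Δ to stable)
t=4 Δ0: s1=1 s3=1 s4=0 s7=1 clk=0 s2=1 s6=1 s0=0 s5=0
  Δ1: clk:0→1
  Δ2: s2:1→0
  Δ3: s0:0→1
  (3Δ to stable)
t=5 Δ0: s1=1 s3=1 s4=0 s7=1 clk=1 s2=0 s6=1 s0=1 s5=0
  Δ1: clk:1→0
  (1Δ to stable)
t=6 Δ0: s1=1 s3=1 s4=0 s7=1 clk=0 s2=0 s6=1 s0=1 s5=0
  Δ1: clk:0→1
  Δ2: s1:1→0
  Δ3: s3:1→0, s7:1→0, s6:1→0, s0:1→0
  Δ4: s5:0→1
  Δ5: s6:0→1
  (5Δ to stable)
t=7 Δ0: s1=0 s3=0 s4=0 s7=0 clk=1 s2=0 s6=1 s0=0 s5=1
  Δ1: clk:1→0
  (1Δ to stable)
t=8 Δ0: s1=0 s3=0 s4=0 s7=0 clk=0 s2=0 s6=1 s0=0 s5=1
  Δ1: clk:0→1
  Δ2: s1:0→1, s2:0→1
  Δ3: s3:0→1, s7:0→1, s6:1→0
  Δ4: s7:1→0, s5:1→0
  Δ5: s6:0→1
  Δ6: s7:0→1
  (6Δ to stable)
t=9 Δ0: s1=1 s3=1 s4=0 s7=1 clk=1 s2=1 s6=1 s0=0 s5=0
  Δ1: clk:1→0
  (1Δ to stable)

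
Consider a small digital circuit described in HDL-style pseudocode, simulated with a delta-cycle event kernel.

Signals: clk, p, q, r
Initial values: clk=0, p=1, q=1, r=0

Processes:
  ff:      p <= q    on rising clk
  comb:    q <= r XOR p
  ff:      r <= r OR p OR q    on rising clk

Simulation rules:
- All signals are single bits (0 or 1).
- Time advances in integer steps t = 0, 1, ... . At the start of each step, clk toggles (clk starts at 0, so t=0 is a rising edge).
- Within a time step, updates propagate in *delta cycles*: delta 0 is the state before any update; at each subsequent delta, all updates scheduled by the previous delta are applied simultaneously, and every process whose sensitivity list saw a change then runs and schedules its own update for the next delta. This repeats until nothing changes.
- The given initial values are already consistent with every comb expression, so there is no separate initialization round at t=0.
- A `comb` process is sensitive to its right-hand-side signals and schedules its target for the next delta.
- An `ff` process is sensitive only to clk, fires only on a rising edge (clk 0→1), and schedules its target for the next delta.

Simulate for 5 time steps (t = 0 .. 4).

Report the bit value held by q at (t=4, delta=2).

[bits: r,q,clk,p]
t=0: Δ0=0101 Δ1=0111 Δ2=1111 Δ3=1011 | 3Δ
t=1: Δ0=1011 Δ1=1001 | 1Δ
t=2: Δ0=1001 Δ1=1011 Δ2=1010 Δ3=1110 | 3Δ
t=3: Δ0=1110 Δ1=1100 | 1Δ
t=4: Δ0=1100 Δ1=1110 Δ2=1111 Δ3=1011 | 3Δ

1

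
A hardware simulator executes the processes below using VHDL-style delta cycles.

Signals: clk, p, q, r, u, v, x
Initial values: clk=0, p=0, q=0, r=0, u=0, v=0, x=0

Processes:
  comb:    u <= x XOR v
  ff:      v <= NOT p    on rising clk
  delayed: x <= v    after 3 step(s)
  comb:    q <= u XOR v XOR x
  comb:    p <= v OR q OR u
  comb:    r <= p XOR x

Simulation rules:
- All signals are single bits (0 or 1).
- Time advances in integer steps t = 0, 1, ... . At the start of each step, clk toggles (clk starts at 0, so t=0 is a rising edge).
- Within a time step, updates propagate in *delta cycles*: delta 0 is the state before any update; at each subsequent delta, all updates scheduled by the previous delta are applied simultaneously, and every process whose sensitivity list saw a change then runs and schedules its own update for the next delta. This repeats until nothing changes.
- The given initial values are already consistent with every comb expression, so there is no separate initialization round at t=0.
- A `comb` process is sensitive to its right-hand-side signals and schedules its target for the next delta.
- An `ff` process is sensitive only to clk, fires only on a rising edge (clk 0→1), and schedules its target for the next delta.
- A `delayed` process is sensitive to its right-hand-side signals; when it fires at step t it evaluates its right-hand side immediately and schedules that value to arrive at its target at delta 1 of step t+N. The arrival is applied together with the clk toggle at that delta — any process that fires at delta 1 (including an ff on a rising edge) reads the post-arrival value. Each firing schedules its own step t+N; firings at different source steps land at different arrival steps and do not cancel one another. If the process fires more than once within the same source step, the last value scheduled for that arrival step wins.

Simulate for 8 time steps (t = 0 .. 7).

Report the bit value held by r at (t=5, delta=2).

1

t0.Δ0 x=0 p=0 r=0 clk=0 u=0 v=0 q=0
t0.Δ1 x=0 p=0 r=0 clk=1 u=0 v=0 q=0
t0.Δ2 x=0 p=0 r=0 clk=1 u=0 v=1 q=0
t0.Δ3 x=0 p=1 r=0 clk=1 u=1 v=1 q=1
t0.Δ4 x=0 p=1 r=1 clk=1 u=1 v=1 q=0
t1.Δ0 x=0 p=1 r=1 clk=1 u=1 v=1 q=0
t1.Δ1 x=0 p=1 r=1 clk=0 u=1 v=1 q=0
t2.Δ0 x=0 p=1 r=1 clk=0 u=1 v=1 q=0
t2.Δ1 x=0 p=1 r=1 clk=1 u=1 v=1 q=0
t2.Δ2 x=0 p=1 r=1 clk=1 u=1 v=0 q=0
t2.Δ3 x=0 p=1 r=1 clk=1 u=0 v=0 q=1
t2.Δ4 x=0 p=1 r=1 clk=1 u=0 v=0 q=0
t2.Δ5 x=0 p=0 r=1 clk=1 u=0 v=0 q=0
t2.Δ6 x=0 p=0 r=0 clk=1 u=0 v=0 q=0
t3.Δ0 x=0 p=0 r=0 clk=1 u=0 v=0 q=0
t3.Δ1 x=1 p=0 r=0 clk=0 u=0 v=0 q=0
t3.Δ2 x=1 p=0 r=1 clk=0 u=1 v=0 q=1
t3.Δ3 x=1 p=1 r=1 clk=0 u=1 v=0 q=0
t3.Δ4 x=1 p=1 r=0 clk=0 u=1 v=0 q=0
t4.Δ0 x=1 p=1 r=0 clk=0 u=1 v=0 q=0
t4.Δ1 x=1 p=1 r=0 clk=1 u=1 v=0 q=0
t5.Δ0 x=1 p=1 r=0 clk=1 u=1 v=0 q=0
t5.Δ1 x=0 p=1 r=0 clk=0 u=1 v=0 q=0
t5.Δ2 x=0 p=1 r=1 clk=0 u=0 v=0 q=1
t5.Δ3 x=0 p=1 r=1 clk=0 u=0 v=0 q=0
t5.Δ4 x=0 p=0 r=1 clk=0 u=0 v=0 q=0
t5.Δ5 x=0 p=0 r=0 clk=0 u=0 v=0 q=0
t6.Δ0 x=0 p=0 r=0 clk=0 u=0 v=0 q=0
t6.Δ1 x=0 p=0 r=0 clk=1 u=0 v=0 q=0
t6.Δ2 x=0 p=0 r=0 clk=1 u=0 v=1 q=0
t6.Δ3 x=0 p=1 r=0 clk=1 u=1 v=1 q=1
t6.Δ4 x=0 p=1 r=1 clk=1 u=1 v=1 q=0
t7.Δ0 x=0 p=1 r=1 clk=1 u=1 v=1 q=0
t7.Δ1 x=0 p=1 r=1 clk=0 u=1 v=1 q=0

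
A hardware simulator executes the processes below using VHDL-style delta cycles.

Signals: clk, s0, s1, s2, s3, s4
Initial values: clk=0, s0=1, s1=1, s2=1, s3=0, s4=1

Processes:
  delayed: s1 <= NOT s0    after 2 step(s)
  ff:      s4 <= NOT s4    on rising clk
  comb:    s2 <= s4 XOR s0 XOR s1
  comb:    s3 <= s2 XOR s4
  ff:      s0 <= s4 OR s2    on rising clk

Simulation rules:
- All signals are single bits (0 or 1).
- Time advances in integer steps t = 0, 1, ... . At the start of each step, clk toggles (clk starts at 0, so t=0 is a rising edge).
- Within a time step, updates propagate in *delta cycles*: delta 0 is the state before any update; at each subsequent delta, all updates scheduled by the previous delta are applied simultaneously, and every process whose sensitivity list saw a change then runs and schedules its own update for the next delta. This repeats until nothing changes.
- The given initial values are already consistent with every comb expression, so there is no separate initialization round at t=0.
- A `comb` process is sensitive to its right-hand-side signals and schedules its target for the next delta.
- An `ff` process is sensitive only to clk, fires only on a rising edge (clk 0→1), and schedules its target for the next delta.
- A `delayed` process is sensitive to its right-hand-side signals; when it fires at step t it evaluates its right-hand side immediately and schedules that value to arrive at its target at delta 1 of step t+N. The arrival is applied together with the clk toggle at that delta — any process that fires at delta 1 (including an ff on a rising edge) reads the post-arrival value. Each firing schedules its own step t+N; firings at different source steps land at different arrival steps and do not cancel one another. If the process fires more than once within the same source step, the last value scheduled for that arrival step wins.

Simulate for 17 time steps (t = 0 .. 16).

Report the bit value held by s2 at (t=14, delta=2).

1

t0.Δ0 s1=1 s4=1 s0=1 s3=0 clk=0 s2=1
t0.Δ1 s1=1 s4=1 s0=1 s3=0 clk=1 s2=1
t0.Δ2 s1=1 s4=0 s0=1 s3=0 clk=1 s2=1
t0.Δ3 s1=1 s4=0 s0=1 s3=1 clk=1 s2=0
t0.Δ4 s1=1 s4=0 s0=1 s3=0 clk=1 s2=0
t1.Δ0 s1=1 s4=0 s0=1 s3=0 clk=1 s2=0
t1.Δ1 s1=1 s4=0 s0=1 s3=0 clk=0 s2=0
t2.Δ0 s1=1 s4=0 s0=1 s3=0 clk=0 s2=0
t2.Δ1 s1=1 s4=0 s0=1 s3=0 clk=1 s2=0
t2.Δ2 s1=1 s4=1 s0=0 s3=0 clk=1 s2=0
t2.Δ3 s1=1 s4=1 s0=0 s3=1 clk=1 s2=0
t3.Δ0 s1=1 s4=1 s0=0 s3=1 clk=1 s2=0
t3.Δ1 s1=1 s4=1 s0=0 s3=1 clk=0 s2=0
t4.Δ0 s1=1 s4=1 s0=0 s3=1 clk=0 s2=0
t4.Δ1 s1=1 s4=1 s0=0 s3=1 clk=1 s2=0
t4.Δ2 s1=1 s4=0 s0=1 s3=1 clk=1 s2=0
t4.Δ3 s1=1 s4=0 s0=1 s3=0 clk=1 s2=0
t5.Δ0 s1=1 s4=0 s0=1 s3=0 clk=1 s2=0
t5.Δ1 s1=1 s4=0 s0=1 s3=0 clk=0 s2=0
t6.Δ0 s1=1 s4=0 s0=1 s3=0 clk=0 s2=0
t6.Δ1 s1=0 s4=0 s0=1 s3=0 clk=1 s2=0
t6.Δ2 s1=0 s4=1 s0=0 s3=0 clk=1 s2=1
t7.Δ0 s1=0 s4=1 s0=0 s3=0 clk=1 s2=1
t7.Δ1 s1=0 s4=1 s0=0 s3=0 clk=0 s2=1
t8.Δ0 s1=0 s4=1 s0=0 s3=0 clk=0 s2=1
t8.Δ1 s1=1 s4=1 s0=0 s3=0 clk=1 s2=1
t8.Δ2 s1=1 s4=0 s0=1 s3=0 clk=1 s2=0
t9.Δ0 s1=1 s4=0 s0=1 s3=0 clk=1 s2=0
t9.Δ1 s1=1 s4=0 s0=1 s3=0 clk=0 s2=0
t10.Δ0 s1=1 s4=0 s0=1 s3=0 clk=0 s2=0
t10.Δ1 s1=0 s4=0 s0=1 s3=0 clk=1 s2=0
t10.Δ2 s1=0 s4=1 s0=0 s3=0 clk=1 s2=1
t11.Δ0 s1=0 s4=1 s0=0 s3=0 clk=1 s2=1
t11.Δ1 s1=0 s4=1 s0=0 s3=0 clk=0 s2=1
t12.Δ0 s1=0 s4=1 s0=0 s3=0 clk=0 s2=1
t12.Δ1 s1=1 s4=1 s0=0 s3=0 clk=1 s2=1
t12.Δ2 s1=1 s4=0 s0=1 s3=0 clk=1 s2=0
t13.Δ0 s1=1 s4=0 s0=1 s3=0 clk=1 s2=0
t13.Δ1 s1=1 s4=0 s0=1 s3=0 clk=0 s2=0
t14.Δ0 s1=1 s4=0 s0=1 s3=0 clk=0 s2=0
t14.Δ1 s1=0 s4=0 s0=1 s3=0 clk=1 s2=0
t14.Δ2 s1=0 s4=1 s0=0 s3=0 clk=1 s2=1
t15.Δ0 s1=0 s4=1 s0=0 s3=0 clk=1 s2=1
t15.Δ1 s1=0 s4=1 s0=0 s3=0 clk=0 s2=1
t16.Δ0 s1=0 s4=1 s0=0 s3=0 clk=0 s2=1
t16.Δ1 s1=1 s4=1 s0=0 s3=0 clk=1 s2=1
t16.Δ2 s1=1 s4=0 s0=1 s3=0 clk=1 s2=0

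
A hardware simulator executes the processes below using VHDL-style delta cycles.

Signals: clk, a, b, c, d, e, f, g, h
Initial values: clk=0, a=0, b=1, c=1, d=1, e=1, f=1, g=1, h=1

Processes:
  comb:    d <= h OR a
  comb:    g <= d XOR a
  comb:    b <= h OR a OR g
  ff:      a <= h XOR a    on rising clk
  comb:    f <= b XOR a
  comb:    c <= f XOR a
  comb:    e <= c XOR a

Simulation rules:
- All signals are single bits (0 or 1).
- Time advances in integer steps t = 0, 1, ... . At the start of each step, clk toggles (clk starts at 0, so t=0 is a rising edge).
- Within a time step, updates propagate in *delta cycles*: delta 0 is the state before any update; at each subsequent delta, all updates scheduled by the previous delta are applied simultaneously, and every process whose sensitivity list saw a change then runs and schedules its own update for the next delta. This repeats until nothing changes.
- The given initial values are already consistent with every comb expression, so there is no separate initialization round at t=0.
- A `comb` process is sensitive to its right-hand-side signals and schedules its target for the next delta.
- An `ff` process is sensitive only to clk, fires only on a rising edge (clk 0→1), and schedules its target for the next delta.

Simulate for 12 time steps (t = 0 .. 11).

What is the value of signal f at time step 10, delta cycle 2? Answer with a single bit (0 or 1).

[bits: f,d,b,clk,e,h,g,c,a]
t=0: Δ0=111011110 Δ1=111111110 Δ2=111111111 Δ3=011101001 Δ4=011111011 Δ5=011101011 | 5Δ
t=1: Δ0=011101011 Δ1=011001011 | 1Δ
t=2: Δ0=011001011 Δ1=011101011 Δ2=011101010 Δ3=111111100 Δ4=111101110 Δ5=111111110 | 5Δ
t=3: Δ0=111111110 Δ1=111011110 | 1Δ
t=4: Δ0=111011110 Δ1=111111110 Δ2=111111111 Δ3=011101001 Δ4=011111011 Δ5=011101011 | 5Δ
t=5: Δ0=011101011 Δ1=011001011 | 1Δ
t=6: Δ0=011001011 Δ1=011101011 Δ2=011101010 Δ3=111111100 Δ4=111101110 Δ5=111111110 | 5Δ
t=7: Δ0=111111110 Δ1=111011110 | 1Δ
t=8: Δ0=111011110 Δ1=111111110 Δ2=111111111 Δ3=011101001 Δ4=011111011 Δ5=011101011 | 5Δ
t=9: Δ0=011101011 Δ1=011001011 | 1Δ
t=10: Δ0=011001011 Δ1=011101011 Δ2=011101010 Δ3=111111100 Δ4=111101110 Δ5=111111110 | 5Δ
t=11: Δ0=111111110 Δ1=111011110 | 1Δ

0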